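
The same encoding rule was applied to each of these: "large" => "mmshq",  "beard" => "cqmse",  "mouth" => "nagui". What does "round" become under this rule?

sagoe

Two shifts are in play — +12 for a/e/i/o/u, +1 for every other letter.
On round: r(cons)+1=s, o(vowel)+12=a, u(vowel)+12=g, n(cons)+1=o, d(cons)+1=e.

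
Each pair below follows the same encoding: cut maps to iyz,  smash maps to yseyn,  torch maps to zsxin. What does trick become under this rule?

The shift depends on letter class: consonant c→i is +6, but vowel u→y is +4. The rule splits by letter class: vowels +4, consonants +6.
Applying it to trick: t(cons)+6=z, r(cons)+6=x, i(vowel)+4=m, c(cons)+6=i, k(cons)+6=q.

zxmiq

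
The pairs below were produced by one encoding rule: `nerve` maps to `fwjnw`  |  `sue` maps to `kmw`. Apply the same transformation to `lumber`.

This is a Caesar cipher with shift 18.
Applying it to lumber: l+18=d, u+18=m, m+18=e, b+18=t, e+18=w, r+18=j.

dmetwj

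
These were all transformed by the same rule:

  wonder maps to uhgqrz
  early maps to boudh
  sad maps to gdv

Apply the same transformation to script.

wslufv

The output letters match the input read backwards, each shifted +3: wonder reversed is rednow. Two steps: reverse the string, then apply a Caesar shift of +3.
Applying it to script: reverse → tpircs; then shift: t+3=w, p+3=s, i+3=l, r+3=u, c+3=f, s+3=v.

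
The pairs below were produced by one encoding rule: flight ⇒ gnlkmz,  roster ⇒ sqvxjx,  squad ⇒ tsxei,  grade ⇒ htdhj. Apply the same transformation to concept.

In flight: f→g is +1, l→n is +2, i→l is +3, g→k is +4 — the shift increases by 1 each position. Each letter shifts forward by (position + 1), i.e. 1, 2, 3, … — the shift grows by one for each successive letter.
For concept: c+1=d, o+2=q, n+3=q, c+4=g, e+5=j, p+6=v, t+7=a.

dqqgjva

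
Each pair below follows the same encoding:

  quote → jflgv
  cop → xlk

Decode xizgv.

Each pair mirrors across the alphabet (q↔j, u↔f, o↔l): positions sum to 25. Each letter is replaced by its mirror in the alphabet: a↔z, b↔y, c↔x, and so on (the Atbash cipher).
Decoding xizgv: x↔c, i↔r, z↔a, g↔t, v↔e.

crate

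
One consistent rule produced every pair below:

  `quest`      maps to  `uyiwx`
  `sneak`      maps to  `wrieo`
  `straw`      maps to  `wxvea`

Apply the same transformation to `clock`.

Compare letters: q→u is +4, u→y is +4, e→i is +4 — a constant shift. This is a Caesar cipher with shift 4.
On clock: c+4=g, l+4=p, o+4=s, c+4=g, k+4=o.

gpsgo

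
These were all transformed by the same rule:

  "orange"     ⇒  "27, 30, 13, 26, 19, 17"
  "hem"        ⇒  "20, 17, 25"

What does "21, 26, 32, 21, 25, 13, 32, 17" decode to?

Each letter is replaced by its alphabet position (a=1..z=26) + 12.
Undoing it on 21, 26, 32, 21, 25, 13, 32, 17: 21→(21−12)÷1=9=i, 26→(26−12)÷1=14=n, 32→(32−12)÷1=20=t, 21→(21−12)÷1=9=i, 25→(25−12)÷1=13=m, 13→(13−12)÷1=1=a, 32→(32−12)÷1=20=t, 17→(17−12)÷1=5=e.

intimate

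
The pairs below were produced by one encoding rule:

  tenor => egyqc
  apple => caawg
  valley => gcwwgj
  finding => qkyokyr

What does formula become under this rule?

qqcxwwc

The shift depends on letter class: consonant t→e is +11, but vowel e→g is +2. Two shifts are in play — +2 for a/e/i/o/u, +11 for every other letter.
For formula: f(cons)+11=q, o(vowel)+2=q, r(cons)+11=c, m(cons)+11=x, u(vowel)+2=w, l(cons)+11=w, a(vowel)+2=c.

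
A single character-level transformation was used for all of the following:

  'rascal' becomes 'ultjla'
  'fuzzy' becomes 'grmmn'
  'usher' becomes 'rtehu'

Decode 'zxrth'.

mouse

r(17)→u(20) and a(0)→l(11) fit y≡25x+11 (mod 26); the inverse of 25 mod 26 is 25. Each letter's alphabet position (a=0..z=25) is mapped through 25·x+11 mod 26 — an affine cipher.
Reversing it on zxrth: z(25)→25·(25−11)≡12=m; x(23)→25·(23−11)≡14=o; r(17)→25·(17−11)≡20=u; t(19)→25·(19−11)≡18=s; h(7)→25·(7−11)≡4=e (all mod 26).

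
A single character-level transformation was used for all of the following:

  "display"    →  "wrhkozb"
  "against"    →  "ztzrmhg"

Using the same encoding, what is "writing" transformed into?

dirgrmt

Each pair mirrors across the alphabet (d↔w, i↔r, s↔h): positions sum to 25. Each letter is replaced by its mirror in the alphabet: a↔z, b↔y, c↔x, and so on (the Atbash cipher).
For writing: w↔d, r↔i, i↔r, t↔g, i↔r, n↔m, g↔t.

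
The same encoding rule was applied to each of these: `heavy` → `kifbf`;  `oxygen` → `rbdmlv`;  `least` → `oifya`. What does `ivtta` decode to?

In heavy: h→k is +3, e→i is +4, a→f is +5, v→b is +6 — the shift increases by 1 each position. Letter i (0-indexed) is shifted by i+3, so successive shifts are 3, 4, 5, ….
Reversing it on ivtta: i−3=f, v−4=r, t−5=o, t−6=n, a−7=t.

front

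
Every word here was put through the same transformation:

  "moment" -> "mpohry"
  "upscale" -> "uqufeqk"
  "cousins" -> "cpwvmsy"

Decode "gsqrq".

Each letter shifts forward by its position index (0, 1, 2, …) — the shift grows by one for each successive letter.
Decoding gsqrq: g−0=g, s−1=r, q−2=o, r−3=o, q−4=m.

groom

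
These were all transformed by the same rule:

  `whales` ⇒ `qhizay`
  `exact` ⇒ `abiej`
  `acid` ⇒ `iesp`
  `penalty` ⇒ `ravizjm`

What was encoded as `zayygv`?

w(22)→q(16) and h(7)→h(7) fit y≡11x+8 (mod 26); the inverse of 11 mod 26 is 19. This is an affine cipher: with a=0,…,z=25, each position x becomes (11x+8) mod 26.
Reversing it on zayygv: z(25)→19·(25−8)≡11=l; a(0)→19·(0−8)≡4=e; y(24)→19·(24−8)≡18=s; y(24)→19·(24−8)≡18=s; g(6)→19·(6−8)≡14=o; v(21)→19·(21−8)≡13=n (all mod 26).

lesson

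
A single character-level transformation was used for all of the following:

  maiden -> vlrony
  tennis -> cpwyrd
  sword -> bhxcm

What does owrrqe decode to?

flight

Shifts by position in maiden: pos 0: m→v (+9), pos 1: a→l (+11), pos 2: i→r (+9), pos 3: d→o (+11) — repeating every 2. It's a Vigenère-style cipher with numeric key [9,11]: position i shifts by key[i mod 2].
Reversing it on owrrqe: o−9=f, w−11=l, r−9=i, r−11=g, q−9=h, e−11=t.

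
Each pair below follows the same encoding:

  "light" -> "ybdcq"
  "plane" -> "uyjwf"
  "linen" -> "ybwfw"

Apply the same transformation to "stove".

l(11)→y(24) and i(8)→b(1) fit y≡25x+9 (mod 26); the inverse of 25 mod 26 is 25. Each letter's alphabet position (a=0..z=25) is mapped through 25·x+9 mod 26 — an affine cipher.
On stove: s(18)→25·18+9≡17=r; t(19)→25·19+9≡16=q; o(14)→25·14+9≡21=v; v(21)→25·21+9≡14=o; e(4)→25·4+9≡5=f (all mod 26).

rqvof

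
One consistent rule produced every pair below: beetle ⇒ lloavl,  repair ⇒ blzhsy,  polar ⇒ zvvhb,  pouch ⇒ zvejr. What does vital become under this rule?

fpdhv

It's a Vigenère-style cipher with numeric key [10,7]: position i shifts by key[i mod 2].
Applying it to vital: v+10=f, i+7=p, t+10=d, a+7=h, l+10=v.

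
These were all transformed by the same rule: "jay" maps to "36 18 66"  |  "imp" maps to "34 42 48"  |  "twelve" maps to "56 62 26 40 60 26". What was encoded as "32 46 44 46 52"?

honor

j(#10)→36 and a(#1)→18: differences scale by 2, so n = 2·pos + 16. With a=1..z=26, the number is 2·pos + 16.
Decoding 32 46 44 46 52: 32→(32−16)÷2=8=h, 46→(46−16)÷2=15=o, 44→(44−16)÷2=14=n, 46→(46−16)÷2=15=o, 52→(52−16)÷2=18=r.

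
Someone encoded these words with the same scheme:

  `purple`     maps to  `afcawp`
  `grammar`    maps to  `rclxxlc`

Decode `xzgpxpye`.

movement

Compare letters: p→a is +11, u→f is +11, r→c is +11 — a constant shift. Every letter moves 11 places later in the alphabet, wrapping around z→a.
Undoing it on xzgpxpye: x−11=m, z−11=o, g−11=v, p−11=e, x−11=m, p−11=e, y−11=n, e−11=t.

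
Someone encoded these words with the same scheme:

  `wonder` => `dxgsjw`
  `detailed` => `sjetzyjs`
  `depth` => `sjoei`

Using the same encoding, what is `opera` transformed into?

xojwt

w(22)→d(3) and o(14)→x(23) fit y≡17x+19 (mod 26); the inverse of 17 mod 26 is 23. Treating letters as 0–25, the rule is x ↦ 17x + 19 (mod 26).
Applying it to opera: o(14)→17·14+19≡23=x; p(15)→17·15+19≡14=o; e(4)→17·4+19≡9=j; r(17)→17·17+19≡22=w; a(0)→17·0+19≡19=t (all mod 26).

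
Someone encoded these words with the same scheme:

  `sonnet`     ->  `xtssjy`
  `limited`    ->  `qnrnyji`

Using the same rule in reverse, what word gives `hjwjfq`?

cereal

Compare letters: s→x is +5, o→t is +5, n→s is +5 — a constant shift. It's a constant shift of +5 (ROT5).
Undoing it on hjwjfq: h−5=c, j−5=e, w−5=r, j−5=e, f−5=a, q−5=l.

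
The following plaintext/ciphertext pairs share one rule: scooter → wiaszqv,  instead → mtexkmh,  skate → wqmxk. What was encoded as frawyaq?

blossom

Shifts by position in scooter: pos 0: s→w (+4), pos 1: c→i (+6), pos 2: o→a (+12), pos 3: o→s (+4), pos 4: t→z (+6), pos 5: e→q (+12) — repeating every 3. It's a Vigenère-style cipher with numeric key [4,6,12]: position i shifts by key[i mod 3].
Reversing it on frawyaq: f−4=b, r−6=l, a−12=o, w−4=s, y−6=s, a−12=o, q−4=m.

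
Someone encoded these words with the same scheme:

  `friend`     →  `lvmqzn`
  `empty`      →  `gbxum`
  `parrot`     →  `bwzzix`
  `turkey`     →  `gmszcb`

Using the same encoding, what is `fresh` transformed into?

The output letters match the input read backwards, each shifted +8: friend reversed is dneirf. The word is reversed, then every letter is shifted forward by 8.
On fresh: reverse → hserf; then shift: h+8=p, s+8=a, e+8=m, r+8=z, f+8=n.

pamzn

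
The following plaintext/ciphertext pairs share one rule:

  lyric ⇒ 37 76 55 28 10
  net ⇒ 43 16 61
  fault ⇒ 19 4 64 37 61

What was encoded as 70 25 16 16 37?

l(#12)→37 and y(#25)→76: differences scale by 3, so n = 3·pos + 1. With a=1..z=26, the number is 3·pos + 1.
Reversing it on 70 25 16 16 37: 70→(70−1)÷3=23=w, 25→(25−1)÷3=8=h, 16→(16−1)÷3=5=e, 16→(16−1)÷3=5=e, 37→(37−1)÷3=12=l.

wheel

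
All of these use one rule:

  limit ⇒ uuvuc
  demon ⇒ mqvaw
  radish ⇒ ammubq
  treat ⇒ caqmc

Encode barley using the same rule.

kmauqh

The shift depends on letter class: consonant l→u is +9, but vowel i→u is +12. The rule splits by letter class: vowels +12, consonants +9.
For barley: b(cons)+9=k, a(vowel)+12=m, r(cons)+9=a, l(cons)+9=u, e(vowel)+12=q, y(cons)+9=h.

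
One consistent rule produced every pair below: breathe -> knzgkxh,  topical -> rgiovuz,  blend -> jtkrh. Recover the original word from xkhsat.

The word is reversed, then every letter is shifted forward by 6.
Decoding xkhsat: shift back: x−6=r, k−6=e, h−6=b, s−6=m, a−6=u, t−6=n → rebmun; then reverse → number.

number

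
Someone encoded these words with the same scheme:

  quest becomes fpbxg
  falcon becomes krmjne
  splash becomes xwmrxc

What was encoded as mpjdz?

q(16)→f(5) and u(20)→p(15) fit y≡9x+17 (mod 26); the inverse of 9 mod 26 is 3. Treating letters as 0–25, the rule is x ↦ 9x + 17 (mod 26).
Undoing it on mpjdz: m(12)→3·(12−17)≡11=l; p(15)→3·(15−17)≡20=u; j(9)→3·(9−17)≡2=c; d(3)→3·(3−17)≡10=k; z(25)→3·(25−17)≡24=y (all mod 26).

lucky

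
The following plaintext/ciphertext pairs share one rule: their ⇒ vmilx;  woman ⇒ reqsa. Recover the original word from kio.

keg

The output letters match the input read backwards, each shifted +4: their reversed is rieht. Two steps: reverse the string, then apply a Caesar shift of +4.
Undoing it on kio: shift back: k−4=g, i−4=e, o−4=k → gek; then reverse → keg.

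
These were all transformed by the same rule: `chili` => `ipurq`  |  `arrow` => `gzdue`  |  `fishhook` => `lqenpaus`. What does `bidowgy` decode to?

various

Shifts by position in chili: pos 0: c→i (+6), pos 1: h→p (+8), pos 2: i→u (+12), pos 3: l→r (+6), pos 4: i→q (+8) — repeating every 3. The shifts repeat in a cycle of length 3: positions 0,1,… shift by +6, +8, +12, then the pattern repeats.
Decoding bidowgy: b−6=v, i−8=a, d−12=r, o−6=i, w−8=o, g−12=u, y−6=s.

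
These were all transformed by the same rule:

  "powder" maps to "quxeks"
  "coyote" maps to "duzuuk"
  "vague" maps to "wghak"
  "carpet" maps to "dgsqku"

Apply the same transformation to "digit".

Vowels shift forward by 6 and consonants shift forward by 1.
For digit: d(cons)+1=e, i(vowel)+6=o, g(cons)+1=h, i(vowel)+6=o, t(cons)+1=u.

eohou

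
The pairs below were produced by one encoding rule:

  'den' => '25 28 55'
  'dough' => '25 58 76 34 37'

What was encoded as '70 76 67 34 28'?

surge

The formula is n = 3×(alphabet index, a=1) + 13.
Decoding 70 76 67 34 28: 70→(70−13)÷3=19=s, 76→(76−13)÷3=21=u, 67→(67−13)÷3=18=r, 34→(34−13)÷3=7=g, 28→(28−13)÷3=5=e.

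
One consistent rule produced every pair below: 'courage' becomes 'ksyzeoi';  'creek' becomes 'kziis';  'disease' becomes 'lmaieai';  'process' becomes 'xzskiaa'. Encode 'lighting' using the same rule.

tmopbmvo

Two shifts are in play — +4 for a/e/i/o/u, +8 for every other letter.
On lighting: l(cons)+8=t, i(vowel)+4=m, g(cons)+8=o, h(cons)+8=p, t(cons)+8=b, i(vowel)+4=m, n(cons)+8=v, g(cons)+8=o.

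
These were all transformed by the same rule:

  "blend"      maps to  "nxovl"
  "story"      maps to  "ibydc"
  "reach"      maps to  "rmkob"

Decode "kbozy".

opera

The output letters match the input read backwards, each shifted +10: blend reversed is dnelb. The word is reversed, then every letter is shifted forward by 10.
Reversing it on kbozy: shift back: k−10=a, b−10=r, o−10=e, z−10=p, y−10=o → arepo; then reverse → opera.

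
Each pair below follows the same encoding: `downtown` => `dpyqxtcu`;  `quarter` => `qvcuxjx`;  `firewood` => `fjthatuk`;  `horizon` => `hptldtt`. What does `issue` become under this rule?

In downtown: d→d is +0, o→p is +1, w→y is +2, n→q is +3 — the shift increases by 1 each position. The shift increases by 1 at each position, starting from +0: 0, 1, 2, ….
On issue: i+0=i, s+1=t, s+2=u, u+3=x, e+4=i.

ituxi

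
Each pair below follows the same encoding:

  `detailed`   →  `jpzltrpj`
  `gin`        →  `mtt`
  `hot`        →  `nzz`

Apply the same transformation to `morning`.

The shift depends on letter class: consonant d→j is +6, but vowel e→p is +11. The rule splits by letter class: vowels +11, consonants +6.
Applying it to morning: m(cons)+6=s, o(vowel)+11=z, r(cons)+6=x, n(cons)+6=t, i(vowel)+11=t, n(cons)+6=t, g(cons)+6=m.

szxtttm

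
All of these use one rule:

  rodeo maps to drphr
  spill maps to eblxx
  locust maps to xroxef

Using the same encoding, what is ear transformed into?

hdd

The shift depends on letter class: consonant r→d is +12, but vowel o→r is +3. Vowels shift forward by 3 and consonants shift forward by 12.
Applying it to ear: e(vowel)+3=h, a(vowel)+3=d, r(cons)+12=d.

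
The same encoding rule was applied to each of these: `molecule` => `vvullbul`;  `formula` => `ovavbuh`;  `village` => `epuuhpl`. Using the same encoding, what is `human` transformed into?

qbvhw

The shift depends on letter class: consonant m→v is +9, but vowel o→v is +7. Two shifts are in play — +7 for a/e/i/o/u, +9 for every other letter.
On human: h(cons)+9=q, u(vowel)+7=b, m(cons)+9=v, a(vowel)+7=h, n(cons)+9=w.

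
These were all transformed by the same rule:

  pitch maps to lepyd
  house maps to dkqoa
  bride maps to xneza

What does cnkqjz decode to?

ground

Compare letters: p→l is +22, i→e is +22, t→p is +22 — a constant shift. It's a constant shift of +22 (ROT22).
Decoding cnkqjz: c−22=g, n−22=r, k−22=o, q−22=u, j−22=n, z−22=d.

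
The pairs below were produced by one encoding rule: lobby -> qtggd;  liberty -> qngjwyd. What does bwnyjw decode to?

Compare letters: l→q is +5, o→t is +5, b→g is +5 — a constant shift. This is a Caesar cipher with shift 5.
Undoing it on bwnyjw: b−5=w, w−5=r, n−5=i, y−5=t, j−5=e, w−5=r.

writer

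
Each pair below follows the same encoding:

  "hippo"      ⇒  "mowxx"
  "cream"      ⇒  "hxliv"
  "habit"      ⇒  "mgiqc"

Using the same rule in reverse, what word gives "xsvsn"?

In hippo: h→m is +5, i→o is +6, p→w is +7, p→x is +8 — the shift increases by 1 each position. Each letter shifts forward by (position + 5), i.e. 5, 6, 7, … — the shift grows by one for each successive letter.
Decoding xsvsn: x−5=s, s−6=m, v−7=o, s−8=k, n−9=e.

smoke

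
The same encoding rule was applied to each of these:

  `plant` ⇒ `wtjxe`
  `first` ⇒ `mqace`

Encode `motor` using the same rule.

twcyc

In plant: p→w is +7, l→t is +8, a→j is +9, n→x is +10 — the shift increases by 1 each position. Letter i (0-indexed) is shifted by i+7, so successive shifts are 7, 8, 9, ….
For motor: m+7=t, o+8=w, t+9=c, o+10=y, r+11=c.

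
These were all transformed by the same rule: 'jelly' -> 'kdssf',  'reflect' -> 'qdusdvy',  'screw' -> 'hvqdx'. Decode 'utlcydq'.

fighter

This is an affine cipher: with a=0,…,z=25, each position x becomes (17x+13) mod 26.
Reversing it on utlcydq: u(20)→23·(20−13)≡5=f; t(19)→23·(19−13)≡8=i; l(11)→23·(11−13)≡6=g; c(2)→23·(2−13)≡7=h; y(24)→23·(24−13)≡19=t; d(3)→23·(3−13)≡4=e; q(16)→23·(16−13)≡17=r (all mod 26).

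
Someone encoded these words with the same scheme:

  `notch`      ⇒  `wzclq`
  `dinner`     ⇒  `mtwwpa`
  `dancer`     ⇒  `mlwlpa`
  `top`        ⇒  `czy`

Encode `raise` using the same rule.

altbp

The shift depends on letter class: consonant n→w is +9, but vowel o→z is +11. The rule splits by letter class: vowels +11, consonants +9.
Applying it to raise: r(cons)+9=a, a(vowel)+11=l, i(vowel)+11=t, s(cons)+9=b, e(vowel)+11=p.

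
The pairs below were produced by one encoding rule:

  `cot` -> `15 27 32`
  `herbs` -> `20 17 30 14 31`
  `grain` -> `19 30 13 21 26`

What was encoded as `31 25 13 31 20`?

smash

Each letter is replaced by its alphabet position (a=1..z=26) + 12.
Decoding 31 25 13 31 20: 31→(31−12)÷1=19=s, 25→(25−12)÷1=13=m, 13→(13−12)÷1=1=a, 31→(31−12)÷1=19=s, 20→(20−12)÷1=8=h.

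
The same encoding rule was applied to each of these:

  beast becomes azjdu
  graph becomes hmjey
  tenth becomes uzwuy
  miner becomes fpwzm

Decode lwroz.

b(1)→a(0) and e(4)→z(25) fit y≡17x+9 (mod 26); the inverse of 17 mod 26 is 23. Treating letters as 0–25, the rule is x ↦ 17x + 9 (mod 26).
Decoding lwroz: l(11)→23·(11−9)≡20=u; w(22)→23·(22−9)≡13=n; r(17)→23·(17−9)≡2=c; o(14)→23·(14−9)≡11=l; z(25)→23·(25−9)≡4=e (all mod 26).

uncle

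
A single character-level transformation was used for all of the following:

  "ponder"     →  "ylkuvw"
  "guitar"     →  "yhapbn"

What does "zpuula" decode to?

The output letters match the input read backwards, each shifted +7: ponder reversed is rednop. Two steps: reverse the string, then apply a Caesar shift of +7.
Undoing it on zpuula: shift back: z−7=s, p−7=i, u−7=n, u−7=n, l−7=e, a−7=t → sinnet; then reverse → tennis.

tennis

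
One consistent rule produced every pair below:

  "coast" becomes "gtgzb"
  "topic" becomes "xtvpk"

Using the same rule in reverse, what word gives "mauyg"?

ivory

In coast: c→g is +4, o→t is +5, a→g is +6, s→z is +7 — the shift increases by 1 each position. Each letter shifts forward by (position + 4), i.e. 4, 5, 6, … — the shift grows by one for each successive letter.
Decoding mauyg: m−4=i, a−5=v, u−6=o, y−7=r, g−8=y.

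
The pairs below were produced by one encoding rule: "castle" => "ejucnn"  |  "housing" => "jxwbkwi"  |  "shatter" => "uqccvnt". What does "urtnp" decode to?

Shifts by position in castle: pos 0: c→e (+2), pos 1: a→j (+9), pos 2: s→u (+2), pos 3: t→c (+9) — repeating every 2. A repeating key of period 2 is used — shifts +2, +9 over and over.
Decoding urtnp: u−2=s, r−9=i, t−2=r, n−9=e, p−2=n.

siren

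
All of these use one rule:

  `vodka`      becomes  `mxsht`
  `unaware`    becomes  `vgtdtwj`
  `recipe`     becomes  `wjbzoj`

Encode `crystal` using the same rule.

v(21)→m(12) and o(14)→x(23) fit y≡17x+19 (mod 26); the inverse of 17 mod 26 is 23. Each letter's alphabet position (a=0..z=25) is mapped through 17·x+19 mod 26 — an affine cipher.
Applying it to crystal: c(2)→17·2+19≡1=b; r(17)→17·17+19≡22=w; y(24)→17·24+19≡11=l; s(18)→17·18+19≡13=n; t(19)→17·19+19≡4=e; a(0)→17·0+19≡19=t; l(11)→17·11+19≡24=y (all mod 26).

bwlnety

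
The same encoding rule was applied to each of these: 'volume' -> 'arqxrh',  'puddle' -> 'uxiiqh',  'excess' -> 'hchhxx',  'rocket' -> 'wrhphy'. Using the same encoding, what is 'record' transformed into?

The shift depends on letter class: consonant v→a is +5, but vowel o→r is +3. The rule splits by letter class: vowels +3, consonants +5.
Applying it to record: r(cons)+5=w, e(vowel)+3=h, c(cons)+5=h, o(vowel)+3=r, r(cons)+5=w, d(cons)+5=i.

whhrwi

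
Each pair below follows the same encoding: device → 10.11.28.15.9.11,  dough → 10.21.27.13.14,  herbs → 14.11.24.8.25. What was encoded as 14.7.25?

has

Each letter is replaced by its alphabet position (a=1..z=26) + 6.
Reversing it on 14.7.25: 14→(14−6)÷1=8=h, 7→(7−6)÷1=1=a, 25→(25−6)÷1=19=s.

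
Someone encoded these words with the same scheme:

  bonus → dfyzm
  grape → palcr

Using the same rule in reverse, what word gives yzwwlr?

gallon

Two steps: reverse the string, then apply a Caesar shift of +11.
Reversing it on yzwwlr: shift back: y−11=n, z−11=o, w−11=l, w−11=l, l−11=a, r−11=g → nollag; then reverse → gallon.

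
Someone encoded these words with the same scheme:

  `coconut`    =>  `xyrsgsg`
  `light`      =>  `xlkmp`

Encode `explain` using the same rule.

rmeptbi

The output letters match the input read backwards, each shifted +4: coconut reversed is tunococ. The word is reversed, then every letter is shifted forward by 4.
For explain: reverse → nialpxe; then shift: n+4=r, i+4=m, a+4=e, l+4=p, p+4=t, x+4=b, e+4=i.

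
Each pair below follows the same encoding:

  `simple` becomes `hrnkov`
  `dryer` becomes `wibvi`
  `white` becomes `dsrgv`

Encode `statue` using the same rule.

Each pair mirrors across the alphabet (s↔h, i↔r, m↔n): positions sum to 25. Letters are reflected about the middle of the alphabet (position → 25−position): Atbash.
On statue: s↔h, t↔g, a↔z, t↔g, u↔f, e↔v.

hgzgfv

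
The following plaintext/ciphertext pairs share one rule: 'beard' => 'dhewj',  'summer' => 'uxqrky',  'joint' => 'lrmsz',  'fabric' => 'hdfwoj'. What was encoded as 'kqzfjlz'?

invader

In beard: b→d is +2, e→h is +3, a→e is +4, r→w is +5 — the shift increases by 1 each position. The shift increases by 1 at each position, starting from +2: 2, 3, 4, ….
Decoding kqzfjlz: k−2=i, q−3=n, z−4=v, f−5=a, j−6=d, l−7=e, z−8=r.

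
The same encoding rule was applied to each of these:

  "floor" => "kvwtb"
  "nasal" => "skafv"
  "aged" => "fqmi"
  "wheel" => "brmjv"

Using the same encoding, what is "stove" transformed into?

xdwao

Shifts by position in floor: pos 0: f→k (+5), pos 1: l→v (+10), pos 2: o→w (+8), pos 3: o→t (+5), pos 4: r→b (+10) — repeating every 3. It's a Vigenère-style cipher with numeric key [5,10,8]: position i shifts by key[i mod 3].
Applying it to stove: s+5=x, t+10=d, o+8=w, v+5=a, e+10=o.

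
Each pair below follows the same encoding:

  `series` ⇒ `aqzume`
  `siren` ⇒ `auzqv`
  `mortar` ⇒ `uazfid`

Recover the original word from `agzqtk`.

Shifts by position in series: pos 0: s→a (+8), pos 1: e→q (+12), pos 2: r→z (+8), pos 3: i→u (+12) — repeating every 2. A repeating key of period 2 is used — shifts +8, +12 over and over.
Decoding agzqtk: a−8=s, g−12=u, z−8=r, q−12=e, t−8=l, k−12=y.

surely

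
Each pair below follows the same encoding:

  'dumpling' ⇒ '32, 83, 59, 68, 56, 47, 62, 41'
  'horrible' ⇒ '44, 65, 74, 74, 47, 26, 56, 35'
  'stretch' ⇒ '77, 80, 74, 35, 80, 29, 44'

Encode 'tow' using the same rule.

d(#4)→32 and u(#21)→83: differences scale by 3, so n = 3·pos + 20. Each letter becomes 3×(its alphabet position, a=1..z=26) + 20.
Applying it to tow: t=20→80, o=15→65, w=23→89.

80, 65, 89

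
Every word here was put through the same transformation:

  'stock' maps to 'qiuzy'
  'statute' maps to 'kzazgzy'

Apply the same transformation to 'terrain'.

The word is reversed, then every letter is shifted forward by 6.
Applying it to terrain: reverse → niarret; then shift: n+6=t, i+6=o, a+6=g, r+6=x, r+6=x, e+6=k, t+6=z.

togxxkz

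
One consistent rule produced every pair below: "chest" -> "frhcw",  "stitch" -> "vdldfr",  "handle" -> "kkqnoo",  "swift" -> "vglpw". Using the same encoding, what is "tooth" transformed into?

wyrdk

It's a Vigenère-style cipher with numeric key [3,10]: position i shifts by key[i mod 2].
For tooth: t+3=w, o+10=y, o+3=r, t+10=d, h+3=k.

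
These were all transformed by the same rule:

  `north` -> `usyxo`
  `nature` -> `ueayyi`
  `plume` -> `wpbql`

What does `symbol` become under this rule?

A repeating key of period 2 is used — shifts +7, +4 over and over.
For symbol: s+7=z, y+4=c, m+7=t, b+4=f, o+7=v, l+4=p.

zctfvp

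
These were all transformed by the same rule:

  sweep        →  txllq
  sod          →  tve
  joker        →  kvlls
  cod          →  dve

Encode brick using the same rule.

cspdl

The shift depends on letter class: consonant s→t is +1, but vowel e→l is +7. Vowels shift forward by 7 and consonants shift forward by 1.
Applying it to brick: b(cons)+1=c, r(cons)+1=s, i(vowel)+7=p, c(cons)+1=d, k(cons)+1=l.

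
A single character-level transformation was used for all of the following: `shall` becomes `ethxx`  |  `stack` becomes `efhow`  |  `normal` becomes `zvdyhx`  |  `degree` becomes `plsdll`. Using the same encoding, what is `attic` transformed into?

hffpo

The shift depends on letter class: consonant s→e is +12, but vowel a→h is +7. Two shifts are in play — +7 for a/e/i/o/u, +12 for every other letter.
For attic: a(vowel)+7=h, t(cons)+12=f, t(cons)+12=f, i(vowel)+7=p, c(cons)+12=o.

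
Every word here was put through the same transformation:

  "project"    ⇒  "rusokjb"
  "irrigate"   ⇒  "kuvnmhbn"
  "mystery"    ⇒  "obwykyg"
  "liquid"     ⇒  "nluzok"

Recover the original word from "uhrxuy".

sensor

Each letter shifts forward by (position + 2), i.e. 2, 3, 4, … — the shift grows by one for each successive letter.
Reversing it on uhrxuy: u−2=s, h−3=e, r−4=n, x−5=s, u−6=o, y−7=r.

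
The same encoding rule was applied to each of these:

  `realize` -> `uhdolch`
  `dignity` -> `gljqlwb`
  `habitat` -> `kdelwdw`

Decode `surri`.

proof

Compare letters: r→u is +3, e→h is +3, a→d is +3 — a constant shift. It's a constant shift of +3 (ROT3).
Decoding surri: s−3=p, u−3=r, r−3=o, r−3=o, i−3=f.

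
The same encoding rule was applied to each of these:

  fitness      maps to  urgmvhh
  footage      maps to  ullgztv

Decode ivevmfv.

Each letter is replaced by its mirror in the alphabet: a↔z, b↔y, c↔x, and so on (the Atbash cipher).
Undoing it on ivevmfv: i↔r, v↔e, e↔v, v↔e, m↔n, f↔u, v↔e.

revenue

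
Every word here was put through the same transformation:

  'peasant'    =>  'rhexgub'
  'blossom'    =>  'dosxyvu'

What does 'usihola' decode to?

In peasant: p→r is +2, e→h is +3, a→e is +4, s→x is +5 — the shift increases by 1 each position. Each letter shifts forward by (position + 2), i.e. 2, 3, 4, … — the shift grows by one for each successive letter.
Undoing it on usihola: u−2=s, s−3=p, i−4=e, h−5=c, o−6=i, l−7=e, a−8=s.

species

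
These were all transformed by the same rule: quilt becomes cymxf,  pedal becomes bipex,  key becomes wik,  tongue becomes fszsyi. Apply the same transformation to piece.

bmioi

The shift depends on letter class: consonant q→c is +12, but vowel u→y is +4. Vowels shift forward by 4 and consonants shift forward by 12.
Applying it to piece: p(cons)+12=b, i(vowel)+4=m, e(vowel)+4=i, c(cons)+12=o, e(vowel)+4=i.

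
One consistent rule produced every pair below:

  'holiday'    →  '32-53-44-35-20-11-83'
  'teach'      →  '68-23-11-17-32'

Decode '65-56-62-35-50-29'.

spring

h(#8)→32 and o(#15)→53: differences scale by 3, so n = 3·pos + 8. With a=1..z=26, the number is 3·pos + 8.
Undoing it on 65-56-62-35-50-29: 65→(65−8)÷3=19=s, 56→(56−8)÷3=16=p, 62→(62−8)÷3=18=r, 35→(35−8)÷3=9=i, 50→(50−8)÷3=14=n, 29→(29−8)÷3=7=g.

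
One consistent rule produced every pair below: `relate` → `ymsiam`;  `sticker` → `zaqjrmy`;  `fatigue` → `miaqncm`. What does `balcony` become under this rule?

iisjwuf

The shift depends on letter class: consonant r→y is +7, but vowel e→m is +8. Two shifts are in play — +8 for a/e/i/o/u, +7 for every other letter.
Applying it to balcony: b(cons)+7=i, a(vowel)+8=i, l(cons)+7=s, c(cons)+7=j, o(vowel)+8=w, n(cons)+7=u, y(cons)+7=f.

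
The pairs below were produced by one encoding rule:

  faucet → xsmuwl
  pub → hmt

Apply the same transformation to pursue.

hmjkmw

It's a constant shift of +18 (ROT18).
On pursue: p+18=h, u+18=m, r+18=j, s+18=k, u+18=m, e+18=w.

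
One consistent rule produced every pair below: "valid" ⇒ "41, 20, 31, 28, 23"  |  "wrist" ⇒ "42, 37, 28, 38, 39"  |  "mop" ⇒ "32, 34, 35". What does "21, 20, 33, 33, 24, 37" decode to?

The number is (letter's place in the alphabet, a=1) + 19.
Reversing it on 21, 20, 33, 33, 24, 37: 21→(21−19)÷1=2=b, 20→(20−19)÷1=1=a, 33→(33−19)÷1=14=n, 33→(33−19)÷1=14=n, 24→(24−19)÷1=5=e, 37→(37−19)÷1=18=r.

banner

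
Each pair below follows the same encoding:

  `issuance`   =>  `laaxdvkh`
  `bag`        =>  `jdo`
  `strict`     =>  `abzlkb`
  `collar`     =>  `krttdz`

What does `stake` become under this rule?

The shift depends on letter class: consonant s→a is +8, but vowel i→l is +3. Two shifts are in play — +3 for a/e/i/o/u, +8 for every other letter.
For stake: s(cons)+8=a, t(cons)+8=b, a(vowel)+3=d, k(cons)+8=s, e(vowel)+3=h.

abdsh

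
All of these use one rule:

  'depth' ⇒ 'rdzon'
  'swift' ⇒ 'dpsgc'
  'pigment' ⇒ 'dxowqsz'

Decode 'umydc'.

stock

Two steps: reverse the string, then apply a Caesar shift of +10.
Undoing it on umydc: shift back: u−10=k, m−10=c, y−10=o, d−10=t, c−10=s → kcots; then reverse → stock.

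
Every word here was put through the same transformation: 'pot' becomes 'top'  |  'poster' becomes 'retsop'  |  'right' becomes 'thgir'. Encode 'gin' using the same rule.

The word is simply reversed.
For gin: reverse → nig.

nig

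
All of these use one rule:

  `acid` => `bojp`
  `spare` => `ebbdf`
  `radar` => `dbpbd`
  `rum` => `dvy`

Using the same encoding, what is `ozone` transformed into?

The shift depends on letter class: consonant c→o is +12, but vowel a→b is +1. Two shifts are in play — +1 for a/e/i/o/u, +12 for every other letter.
For ozone: o(vowel)+1=p, z(cons)+12=l, o(vowel)+1=p, n(cons)+12=z, e(vowel)+1=f.

plpzf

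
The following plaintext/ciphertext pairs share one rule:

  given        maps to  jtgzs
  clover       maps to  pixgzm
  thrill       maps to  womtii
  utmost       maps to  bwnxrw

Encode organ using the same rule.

This is an affine cipher: with a=0,…,z=25, each position x becomes (5x+5) mod 26.
On organ: o(14)→5·14+5≡23=x; r(17)→5·17+5≡12=m; g(6)→5·6+5≡9=j; a(0)→5·0+5≡5=f; n(13)→5·13+5≡18=s (all mod 26).

xmjfs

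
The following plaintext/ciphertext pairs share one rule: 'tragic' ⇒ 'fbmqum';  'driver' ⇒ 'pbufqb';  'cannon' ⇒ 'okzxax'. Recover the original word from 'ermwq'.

Shifts by position in tragic: pos 0: t→f (+12), pos 1: r→b (+10), pos 2: a→m (+12), pos 3: g→q (+10) — repeating every 2. It's a Vigenère-style cipher with numeric key [12,10]: position i shifts by key[i mod 2].
Decoding ermwq: e−12=s, r−10=h, m−12=a, w−10=m, q−12=e.

shame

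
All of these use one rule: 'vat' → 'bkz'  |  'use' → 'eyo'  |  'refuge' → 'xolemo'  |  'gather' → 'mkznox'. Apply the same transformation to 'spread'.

The shift depends on letter class: consonant v→b is +6, but vowel a→k is +10. Vowels shift forward by 10 and consonants shift forward by 6.
For spread: s(cons)+6=y, p(cons)+6=v, r(cons)+6=x, e(vowel)+10=o, a(vowel)+10=k, d(cons)+6=j.

yvxokj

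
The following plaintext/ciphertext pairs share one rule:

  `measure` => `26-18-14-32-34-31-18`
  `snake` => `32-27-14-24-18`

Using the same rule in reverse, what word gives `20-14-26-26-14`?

m is letter #13 and maps to 26: an offset of 13. The number is (letter's place in the alphabet, a=1) + 13.
Decoding 20-14-26-26-14: 20→(20−13)÷1=7=g, 14→(14−13)÷1=1=a, 26→(26−13)÷1=13=m, 26→(26−13)÷1=13=m, 14→(14−13)÷1=1=a.

gamma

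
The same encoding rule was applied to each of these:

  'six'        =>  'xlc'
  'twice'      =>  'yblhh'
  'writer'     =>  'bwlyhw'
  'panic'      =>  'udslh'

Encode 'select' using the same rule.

Vowels shift forward by 3 and consonants shift forward by 5.
For select: s(cons)+5=x, e(vowel)+3=h, l(cons)+5=q, e(vowel)+3=h, c(cons)+5=h, t(cons)+5=y.

xhqhhy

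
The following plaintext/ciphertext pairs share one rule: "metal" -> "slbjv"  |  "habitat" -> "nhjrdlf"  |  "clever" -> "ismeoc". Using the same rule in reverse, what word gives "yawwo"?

In metal: m→s is +6, e→l is +7, t→b is +8, a→j is +9 — the shift increases by 1 each position. Letter i (0-indexed) is shifted by i+6, so successive shifts are 6, 7, 8, ….
Reversing it on yawwo: y−6=s, a−7=t, w−8=o, w−9=n, o−10=e.

stone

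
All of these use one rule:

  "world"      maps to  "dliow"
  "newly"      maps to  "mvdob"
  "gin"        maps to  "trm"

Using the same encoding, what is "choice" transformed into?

Each pair mirrors across the alphabet (w↔d, o↔l, r↔i): positions sum to 25. This is the alphabet-reversal cipher (Atbash): a becomes z, b becomes y, etc.
Applying it to choice: c↔x, h↔s, o↔l, i↔r, c↔x, e↔v.

xslrxv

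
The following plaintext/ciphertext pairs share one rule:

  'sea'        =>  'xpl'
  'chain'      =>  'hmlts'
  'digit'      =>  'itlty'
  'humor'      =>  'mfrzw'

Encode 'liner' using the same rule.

The rule splits by letter class: vowels +11, consonants +5.
Applying it to liner: l(cons)+5=q, i(vowel)+11=t, n(cons)+5=s, e(vowel)+11=p, r(cons)+5=w.

qtspw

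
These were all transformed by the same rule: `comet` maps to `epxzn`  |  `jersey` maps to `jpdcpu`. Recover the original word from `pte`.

Read the word backwards and shift each letter +11.
Decoding pte: shift back: p−11=e, t−11=i, e−11=t → eit; then reverse → tie.

tie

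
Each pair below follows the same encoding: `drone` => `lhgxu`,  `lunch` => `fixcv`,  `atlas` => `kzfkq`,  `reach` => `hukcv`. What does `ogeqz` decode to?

moist

d(3)→l(11) and r(17)→h(7) fit y≡9x+10 (mod 26); the inverse of 9 mod 26 is 3. Treating letters as 0–25, the rule is x ↦ 9x + 10 (mod 26).
Decoding ogeqz: o(14)→3·(14−10)≡12=m; g(6)→3·(6−10)≡14=o; e(4)→3·(4−10)≡8=i; q(16)→3·(16−10)≡18=s; z(25)→3·(25−10)≡19=t (all mod 26).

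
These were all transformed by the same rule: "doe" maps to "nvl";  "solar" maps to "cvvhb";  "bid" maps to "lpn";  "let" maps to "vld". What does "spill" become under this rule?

czpvv

The shift depends on letter class: consonant d→n is +10, but vowel o→v is +7. Two shifts are in play — +7 for a/e/i/o/u, +10 for every other letter.
On spill: s(cons)+10=c, p(cons)+10=z, i(vowel)+7=p, l(cons)+10=v, l(cons)+10=v.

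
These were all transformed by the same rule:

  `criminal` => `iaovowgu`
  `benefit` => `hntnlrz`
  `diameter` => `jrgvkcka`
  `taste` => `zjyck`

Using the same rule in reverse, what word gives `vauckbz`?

protest

Shifts by position in criminal: pos 0: c→i (+6), pos 1: r→a (+9), pos 2: i→o (+6), pos 3: m→v (+9) — repeating every 2. A repeating key of period 2 is used — shifts +6, +9 over and over.
Undoing it on vauckbz: v−6=p, a−9=r, u−6=o, c−9=t, k−6=e, b−9=s, z−6=t.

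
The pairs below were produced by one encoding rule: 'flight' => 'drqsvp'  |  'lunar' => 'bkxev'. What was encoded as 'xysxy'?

onion

The word is reversed, then every letter is shifted forward by 10.
Undoing it on xysxy: shift back: x−10=n, y−10=o, s−10=i, x−10=n, y−10=o → noino; then reverse → onion.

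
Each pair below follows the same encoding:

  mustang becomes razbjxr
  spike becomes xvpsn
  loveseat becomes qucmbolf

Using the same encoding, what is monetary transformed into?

ruumckck

In mustang: m→r is +5, u→a is +6, s→z is +7, t→b is +8 — the shift increases by 1 each position. Each letter shifts forward by (position + 5), i.e. 5, 6, 7, … — the shift grows by one for each successive letter.
Applying it to monetary: m+5=r, o+6=u, n+7=u, e+8=m, t+9=c, a+10=k, r+11=c, y+12=k.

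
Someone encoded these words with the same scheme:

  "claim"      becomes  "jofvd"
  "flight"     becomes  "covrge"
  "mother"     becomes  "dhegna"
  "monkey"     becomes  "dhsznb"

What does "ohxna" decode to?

This is an affine cipher: with a=0,…,z=25, each position x becomes (15x+5) mod 26.
Decoding ohxna: o(14)→7·(14−5)≡11=l; h(7)→7·(7−5)≡14=o; x(23)→7·(23−5)≡22=w; n(13)→7·(13−5)≡4=e; a(0)→7·(0−5)≡17=r (all mod 26).

lower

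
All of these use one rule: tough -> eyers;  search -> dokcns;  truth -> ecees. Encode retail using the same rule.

coeksw

The shift depends on letter class: consonant t→e is +11, but vowel o→y is +10. Two shifts are in play — +10 for a/e/i/o/u, +11 for every other letter.
On retail: r(cons)+11=c, e(vowel)+10=o, t(cons)+11=e, a(vowel)+10=k, i(vowel)+10=s, l(cons)+11=w.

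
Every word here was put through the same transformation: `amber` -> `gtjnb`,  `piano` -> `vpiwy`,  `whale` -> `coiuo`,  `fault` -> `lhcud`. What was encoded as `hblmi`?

In amber: a→g is +6, m→t is +7, b→j is +8, e→n is +9 — the shift increases by 1 each position. The shift increases by 1 at each position, starting from +6: 6, 7, 8, ….
Undoing it on hblmi: h−6=b, b−7=u, l−8=d, m−9=d, i−10=y.

buddy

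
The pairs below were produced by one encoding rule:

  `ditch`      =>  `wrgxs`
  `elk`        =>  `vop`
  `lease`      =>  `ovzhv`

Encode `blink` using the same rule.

Each pair mirrors across the alphabet (d↔w, i↔r, t↔g): positions sum to 25. This is the alphabet-reversal cipher (Atbash): a becomes z, b becomes y, etc.
For blink: b↔y, l↔o, i↔r, n↔m, k↔p.

yormp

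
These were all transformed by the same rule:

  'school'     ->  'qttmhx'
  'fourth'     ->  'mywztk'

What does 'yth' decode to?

cot

The output letters match the input read backwards, each shifted +5: school reversed is loohcs. Read the word backwards and shift each letter +5.
Decoding yth: shift back: y−5=t, t−5=o, h−5=c → toc; then reverse → cot.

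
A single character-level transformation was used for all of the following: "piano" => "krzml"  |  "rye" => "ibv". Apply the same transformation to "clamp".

xoznk

Each pair mirrors across the alphabet (p↔k, i↔r, a↔z): positions sum to 25. This is the alphabet-reversal cipher (Atbash): a becomes z, b becomes y, etc.
On clamp: c↔x, l↔o, a↔z, m↔n, p↔k.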